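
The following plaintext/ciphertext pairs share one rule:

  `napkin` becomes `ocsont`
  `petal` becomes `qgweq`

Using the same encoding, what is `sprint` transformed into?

trumsz

In napkin: n→o is +1, a→c is +2, p→s is +3, k→o is +4 — the shift increases by 1 each position. Each letter shifts forward by (position + 1), i.e. 1, 2, 3, … — the shift grows by one for each successive letter.
On sprint: s+1=t, p+2=r, r+3=u, i+4=m, n+5=s, t+6=z.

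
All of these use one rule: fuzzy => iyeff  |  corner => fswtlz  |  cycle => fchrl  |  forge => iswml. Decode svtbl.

In fuzzy: f→i is +3, u→y is +4, z→e is +5, z→f is +6 — the shift increases by 1 each position. The shift increases by 1 at each position, starting from +3: 3, 4, 5, ….
Undoing it on svtbl: s−3=p, v−4=r, t−5=o, b−6=v, l−7=e.

prove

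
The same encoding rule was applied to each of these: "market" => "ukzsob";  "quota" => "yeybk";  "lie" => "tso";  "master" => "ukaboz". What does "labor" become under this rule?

tkjyz

Two shifts are in play — +10 for a/e/i/o/u, +8 for every other letter.
For labor: l(cons)+8=t, a(vowel)+10=k, b(cons)+8=j, o(vowel)+10=y, r(cons)+8=z.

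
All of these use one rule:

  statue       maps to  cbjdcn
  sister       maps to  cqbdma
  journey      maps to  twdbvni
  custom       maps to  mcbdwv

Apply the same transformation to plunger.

A repeating key of period 3 is used — shifts +10, +8, +9 over and over.
On plunger: p+10=z, l+8=t, u+9=d, n+10=x, g+8=o, e+9=n, r+10=b.

ztdxonb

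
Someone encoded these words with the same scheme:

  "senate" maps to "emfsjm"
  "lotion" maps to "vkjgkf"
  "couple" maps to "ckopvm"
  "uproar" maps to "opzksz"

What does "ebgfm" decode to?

shine

s(18)→e(4) and e(4)→m(12) fit y≡5x+18 (mod 26); the inverse of 5 mod 26 is 21. This is an affine cipher: with a=0,…,z=25, each position x becomes (5x+18) mod 26.
Reversing it on ebgfm: e(4)→21·(4−18)≡18=s; b(1)→21·(1−18)≡7=h; g(6)→21·(6−18)≡8=i; f(5)→21·(5−18)≡13=n; m(12)→21·(12−18)≡4=e (all mod 26).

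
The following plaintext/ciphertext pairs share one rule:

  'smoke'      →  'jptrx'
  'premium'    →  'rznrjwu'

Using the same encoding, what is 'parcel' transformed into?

Two steps: reverse the string, then apply a Caesar shift of +5.
For parcel: reverse → lecrap; then shift: l+5=q, e+5=j, c+5=h, r+5=w, a+5=f, p+5=u.

qjhwfu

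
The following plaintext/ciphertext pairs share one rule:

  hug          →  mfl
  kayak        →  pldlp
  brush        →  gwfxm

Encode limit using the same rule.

qtrty

The shift depends on letter class: consonant h→m is +5, but vowel u→f is +11. The rule splits by letter class: vowels +11, consonants +5.
For limit: l(cons)+5=q, i(vowel)+11=t, m(cons)+5=r, i(vowel)+11=t, t(cons)+5=y.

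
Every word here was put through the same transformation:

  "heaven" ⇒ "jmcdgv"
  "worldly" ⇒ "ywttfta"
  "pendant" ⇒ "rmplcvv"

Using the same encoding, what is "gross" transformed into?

izqau

Shifts by position in heaven: pos 0: h→j (+2), pos 1: e→m (+8), pos 2: a→c (+2), pos 3: v→d (+8) — repeating every 2. A repeating key of period 2 is used — shifts +2, +8 over and over.
Applying it to gross: g+2=i, r+8=z, o+2=q, s+8=a, s+2=u.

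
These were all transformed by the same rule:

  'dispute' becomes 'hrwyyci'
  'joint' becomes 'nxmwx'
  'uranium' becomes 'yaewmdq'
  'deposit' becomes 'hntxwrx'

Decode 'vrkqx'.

Shifts by position in dispute: pos 0: d→h (+4), pos 1: i→r (+9), pos 2: s→w (+4), pos 3: p→y (+9) — repeating every 2. A repeating key of period 2 is used — shifts +4, +9 over and over.
Reversing it on vrkqx: v−4=r, r−9=i, k−4=g, q−9=h, x−4=t.

right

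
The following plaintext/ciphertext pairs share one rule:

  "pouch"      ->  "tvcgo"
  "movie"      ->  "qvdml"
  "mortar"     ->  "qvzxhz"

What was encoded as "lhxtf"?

happy

Shifts by position in pouch: pos 0: p→t (+4), pos 1: o→v (+7), pos 2: u→c (+8), pos 3: c→g (+4), pos 4: h→o (+7) — repeating every 3. The shifts repeat in a cycle of length 3: positions 0,1,… shift by +4, +7, +8, then the pattern repeats.
Reversing it on lhxtf: l−4=h, h−7=a, x−8=p, t−4=p, f−7=y.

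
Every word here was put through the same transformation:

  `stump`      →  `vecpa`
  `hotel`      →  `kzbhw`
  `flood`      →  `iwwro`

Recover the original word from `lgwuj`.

Shifts by position in stump: pos 0: s→v (+3), pos 1: t→e (+11), pos 2: u→c (+8), pos 3: m→p (+3), pos 4: p→a (+11) — repeating every 3. The shifts repeat in a cycle of length 3: positions 0,1,… shift by +3, +11, +8, then the pattern repeats.
Undoing it on lgwuj: l−3=i, g−11=v, w−8=o, u−3=r, j−11=y.

ivory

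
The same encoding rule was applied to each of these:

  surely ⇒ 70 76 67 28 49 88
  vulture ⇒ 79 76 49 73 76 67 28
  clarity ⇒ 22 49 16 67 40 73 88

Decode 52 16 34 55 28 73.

s(#19)→70 and u(#21)→76: differences scale by 3, so n = 3·pos + 13. The formula is n = 3×(alphabet index, a=1) + 13.
Undoing it on 52 16 34 55 28 73: 52→(52−13)÷3=13=m, 16→(16−13)÷3=1=a, 34→(34−13)÷3=7=g, 55→(55−13)÷3=14=n, 28→(28−13)÷3=5=e, 73→(73−13)÷3=20=t.

magnet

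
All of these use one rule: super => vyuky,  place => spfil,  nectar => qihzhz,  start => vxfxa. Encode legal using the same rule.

In super: s→v is +3, u→y is +4, p→u is +5, e→k is +6 — the shift increases by 1 each position. Letter i (0-indexed) is shifted by i+3, so successive shifts are 3, 4, 5, ….
For legal: l+3=o, e+4=i, g+5=l, a+6=g, l+7=s.

oilgs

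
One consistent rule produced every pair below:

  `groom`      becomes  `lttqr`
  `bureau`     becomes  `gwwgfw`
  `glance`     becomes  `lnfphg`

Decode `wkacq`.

Shifts by position in groom: pos 0: g→l (+5), pos 1: r→t (+2), pos 2: o→t (+5), pos 3: o→q (+2) — repeating every 2. It's a Vigenère-style cipher with numeric key [5,2]: position i shifts by key[i mod 2].
Decoding wkacq: w−5=r, k−2=i, a−5=v, c−2=a, q−5=l.

rival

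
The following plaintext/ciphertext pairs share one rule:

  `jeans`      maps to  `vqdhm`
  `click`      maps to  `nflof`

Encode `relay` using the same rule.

bdohu

The output letters match the input read backwards, each shifted +3: jeans reversed is snaej. The word is reversed, then every letter is shifted forward by 3.
Applying it to relay: reverse → yaler; then shift: y+3=b, a+3=d, l+3=o, e+3=h, r+3=u.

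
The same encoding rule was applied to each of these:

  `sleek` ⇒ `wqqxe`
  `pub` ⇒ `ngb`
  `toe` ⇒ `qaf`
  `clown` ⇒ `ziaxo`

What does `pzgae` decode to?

Two steps: reverse the string, then apply a Caesar shift of +12.
Undoing it on pzgae: shift back: p−12=d, z−12=n, g−12=u, a−12=o, e−12=s → dnuos; then reverse → sound.

sound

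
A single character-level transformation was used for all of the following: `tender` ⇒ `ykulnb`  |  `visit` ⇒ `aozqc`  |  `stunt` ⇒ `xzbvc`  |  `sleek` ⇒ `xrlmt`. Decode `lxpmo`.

grief

In tender: t→y is +5, e→k is +6, n→u is +7, d→l is +8 — the shift increases by 1 each position. Letter i (0-indexed) is shifted by i+5, so successive shifts are 5, 6, 7, ….
Decoding lxpmo: l−5=g, x−6=r, p−7=i, m−8=e, o−9=f.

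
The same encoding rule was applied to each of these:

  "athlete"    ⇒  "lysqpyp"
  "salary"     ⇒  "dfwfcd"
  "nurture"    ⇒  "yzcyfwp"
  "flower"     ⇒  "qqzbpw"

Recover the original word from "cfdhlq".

rascal

The shifts repeat in a cycle of length 2: positions 0,1,… shift by +11, +5, then the pattern repeats.
Reversing it on cfdhlq: c−11=r, f−5=a, d−11=s, h−5=c, l−11=a, q−5=l.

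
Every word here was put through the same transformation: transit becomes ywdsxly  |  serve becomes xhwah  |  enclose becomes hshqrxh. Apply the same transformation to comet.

hrrhy

The shift depends on letter class: consonant t→y is +5, but vowel a→d is +3. Vowels shift forward by 3 and consonants shift forward by 5.
Applying it to comet: c(cons)+5=h, o(vowel)+3=r, m(cons)+5=r, e(vowel)+3=h, t(cons)+5=y.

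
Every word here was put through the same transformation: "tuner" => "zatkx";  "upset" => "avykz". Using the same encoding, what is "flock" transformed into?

lruiq

This is a Caesar cipher with shift 6.
Applying it to flock: f+6=l, l+6=r, o+6=u, c+6=i, k+6=q.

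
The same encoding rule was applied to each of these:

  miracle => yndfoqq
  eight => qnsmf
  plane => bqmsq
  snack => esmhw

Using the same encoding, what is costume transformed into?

oteygrq

It's a Vigenère-style cipher with numeric key [12,5]: position i shifts by key[i mod 2].
Applying it to costume: c+12=o, o+5=t, s+12=e, t+5=y, u+12=g, m+5=r, e+12=q.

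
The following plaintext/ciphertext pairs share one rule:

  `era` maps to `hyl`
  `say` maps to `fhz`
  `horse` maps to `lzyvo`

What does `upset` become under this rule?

The output letters match the input read backwards, each shifted +7: era reversed is are. The word is reversed, then every letter is shifted forward by 7.
Applying it to upset: reverse → tespu; then shift: t+7=a, e+7=l, s+7=z, p+7=w, u+7=b.

alzwb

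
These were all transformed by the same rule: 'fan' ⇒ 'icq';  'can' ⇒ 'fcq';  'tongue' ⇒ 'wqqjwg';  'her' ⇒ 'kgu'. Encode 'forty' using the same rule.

iquwb

The shift depends on letter class: consonant f→i is +3, but vowel a→c is +2. Vowels shift forward by 2 and consonants shift forward by 3.
For forty: f(cons)+3=i, o(vowel)+2=q, r(cons)+3=u, t(cons)+3=w, y(cons)+3=b.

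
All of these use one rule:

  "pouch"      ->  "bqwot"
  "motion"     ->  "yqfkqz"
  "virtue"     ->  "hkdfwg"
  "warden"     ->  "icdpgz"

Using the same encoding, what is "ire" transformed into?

kdg

The shift depends on letter class: consonant p→b is +12, but vowel o→q is +2. The rule splits by letter class: vowels +2, consonants +12.
Applying it to ire: i(vowel)+2=k, r(cons)+12=d, e(vowel)+2=g.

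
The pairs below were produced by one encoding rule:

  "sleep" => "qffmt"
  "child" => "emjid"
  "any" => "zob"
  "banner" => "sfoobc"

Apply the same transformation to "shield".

The output letters match the input read backwards, each shifted +1: sleep reversed is peels. Two steps: reverse the string, then apply a Caesar shift of +1.
Applying it to shield: reverse → dleihs; then shift: d+1=e, l+1=m, e+1=f, i+1=j, h+1=i, s+1=t.

emfjit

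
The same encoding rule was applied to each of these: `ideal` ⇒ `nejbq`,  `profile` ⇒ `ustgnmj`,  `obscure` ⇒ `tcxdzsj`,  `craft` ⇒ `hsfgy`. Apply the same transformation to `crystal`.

Shifts by position in ideal: pos 0: i→n (+5), pos 1: d→e (+1), pos 2: e→j (+5), pos 3: a→b (+1) — repeating every 2. A repeating key of period 2 is used — shifts +5, +1 over and over.
For crystal: c+5=h, r+1=s, y+5=d, s+1=t, t+5=y, a+1=b, l+5=q.

hsdtybq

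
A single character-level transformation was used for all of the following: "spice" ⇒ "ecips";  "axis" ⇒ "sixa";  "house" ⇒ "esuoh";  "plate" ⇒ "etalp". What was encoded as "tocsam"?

The output letters match the input read backwards: spice reversed is ecips. The word is simply reversed.
Undoing it on tocsam: then reverse → mascot.

mascot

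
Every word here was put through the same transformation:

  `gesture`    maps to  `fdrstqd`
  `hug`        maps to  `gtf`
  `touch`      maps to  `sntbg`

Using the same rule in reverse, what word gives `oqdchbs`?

predict

Each letter is shifted forward by 25 in the alphabet (a Caesar shift of +25).
Decoding oqdchbs: o−25=p, q−25=r, d−25=e, c−25=d, h−25=i, b−25=c, s−25=t.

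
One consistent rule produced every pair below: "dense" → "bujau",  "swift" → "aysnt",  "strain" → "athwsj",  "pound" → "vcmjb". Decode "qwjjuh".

This is an affine cipher: with a=0,…,z=25, each position x becomes (19x+22) mod 26.
Reversing it on qwjjuh: q(16)→11·(16−22)≡12=m; w(22)→11·(22−22)≡0=a; j(9)→11·(9−22)≡13=n; j(9)→11·(9−22)≡13=n; u(20)→11·(20−22)≡4=e; h(7)→11·(7−22)≡17=r (all mod 26).

manner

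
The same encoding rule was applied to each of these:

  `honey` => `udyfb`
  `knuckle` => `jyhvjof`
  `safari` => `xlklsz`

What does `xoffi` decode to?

h(7)→u(20) and o(14)→d(3) fit y≡5x+11 (mod 26); the inverse of 5 mod 26 is 21. Each letter's alphabet position (a=0..z=25) is mapped through 5·x+11 mod 26 — an affine cipher.
Decoding xoffi: x(23)→21·(23−11)≡18=s; o(14)→21·(14−11)≡11=l; f(5)→21·(5−11)≡4=e; f(5)→21·(5−11)≡4=e; i(8)→21·(8−11)≡15=p (all mod 26).

sleep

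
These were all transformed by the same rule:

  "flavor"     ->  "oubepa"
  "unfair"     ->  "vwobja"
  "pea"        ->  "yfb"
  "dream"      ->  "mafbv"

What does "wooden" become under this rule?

fppmfw

The shift depends on letter class: consonant f→o is +9, but vowel a→b is +1. Two shifts are in play — +1 for a/e/i/o/u, +9 for every other letter.
For wooden: w(cons)+9=f, o(vowel)+1=p, o(vowel)+1=p, d(cons)+9=m, e(vowel)+1=f, n(cons)+9=w.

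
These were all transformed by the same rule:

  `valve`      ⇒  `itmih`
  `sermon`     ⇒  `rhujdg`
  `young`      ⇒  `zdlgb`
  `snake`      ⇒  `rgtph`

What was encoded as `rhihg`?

v(21)→i(8) and a(0)→t(19) fit y≡23x+19 (mod 26); the inverse of 23 mod 26 is 17. This is an affine cipher: with a=0,…,z=25, each position x becomes (23x+19) mod 26.
Undoing it on rhihg: r(17)→17·(17−19)≡18=s; h(7)→17·(7−19)≡4=e; i(8)→17·(8−19)≡21=v; h(7)→17·(7−19)≡4=e; g(6)→17·(6−19)≡13=n (all mod 26).

seven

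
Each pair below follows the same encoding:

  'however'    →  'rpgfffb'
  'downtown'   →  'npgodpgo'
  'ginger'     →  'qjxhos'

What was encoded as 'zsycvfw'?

problem

It's a Vigenère-style cipher with numeric key [10,1]: position i shifts by key[i mod 2].
Undoing it on zsycvfw: z−10=p, s−1=r, y−10=o, c−1=b, v−10=l, f−1=e, w−10=m.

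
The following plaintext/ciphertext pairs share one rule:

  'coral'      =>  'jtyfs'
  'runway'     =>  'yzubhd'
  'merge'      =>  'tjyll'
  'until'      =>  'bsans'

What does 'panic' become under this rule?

Shifts by position in coral: pos 0: c→j (+7), pos 1: o→t (+5), pos 2: r→y (+7), pos 3: a→f (+5) — repeating every 2. A repeating key of period 2 is used — shifts +7, +5 over and over.
On panic: p+7=w, a+5=f, n+7=u, i+5=n, c+7=j.

wfunj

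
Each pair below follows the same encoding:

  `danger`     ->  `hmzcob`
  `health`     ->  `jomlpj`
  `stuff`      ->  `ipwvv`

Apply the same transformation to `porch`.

d(3)→h(7) and a(0)→m(12) fit y≡7x+12 (mod 26); the inverse of 7 mod 26 is 15. This is an affine cipher: with a=0,…,z=25, each position x becomes (7x+12) mod 26.
On porch: p(15)→7·15+12≡13=n; o(14)→7·14+12≡6=g; r(17)→7·17+12≡1=b; c(2)→7·2+12≡0=a; h(7)→7·7+12≡9=j (all mod 26).

ngbaj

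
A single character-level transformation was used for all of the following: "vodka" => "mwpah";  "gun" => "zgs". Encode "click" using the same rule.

wouxo

The word is reversed, then every letter is shifted forward by 12.
Applying it to click: reverse → kcilc; then shift: k+12=w, c+12=o, i+12=u, l+12=x, c+12=o.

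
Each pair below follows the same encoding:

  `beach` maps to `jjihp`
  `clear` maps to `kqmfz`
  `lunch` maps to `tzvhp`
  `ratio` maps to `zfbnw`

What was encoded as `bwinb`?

A repeating key of period 2 is used — shifts +8, +5 over and over.
Decoding bwinb: b−8=t, w−5=r, i−8=a, n−5=i, b−8=t.

trait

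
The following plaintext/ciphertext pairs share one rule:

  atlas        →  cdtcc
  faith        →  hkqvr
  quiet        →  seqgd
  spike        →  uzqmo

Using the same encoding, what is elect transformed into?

gvmed

A repeating key of period 3 is used — shifts +2, +10, +8 over and over.
Applying it to elect: e+2=g, l+10=v, e+8=m, c+2=e, t+10=d.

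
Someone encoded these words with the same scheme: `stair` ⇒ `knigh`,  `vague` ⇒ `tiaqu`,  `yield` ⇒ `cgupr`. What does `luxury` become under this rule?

This is an affine cipher: with a=0,…,z=25, each position x becomes (3x+8) mod 26.
On luxury: l(11)→3·11+8≡15=p; u(20)→3·20+8≡16=q; x(23)→3·23+8≡25=z; u(20)→3·20+8≡16=q; r(17)→3·17+8≡7=h; y(24)→3·24+8≡2=c (all mod 26).

pqzqhc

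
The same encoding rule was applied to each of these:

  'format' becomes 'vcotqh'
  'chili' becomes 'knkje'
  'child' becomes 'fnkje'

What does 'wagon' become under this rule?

pqicy

Read the word backwards and shift each letter +2.
Applying it to wagon: reverse → nogaw; then shift: n+2=p, o+2=q, g+2=i, a+2=c, w+2=y.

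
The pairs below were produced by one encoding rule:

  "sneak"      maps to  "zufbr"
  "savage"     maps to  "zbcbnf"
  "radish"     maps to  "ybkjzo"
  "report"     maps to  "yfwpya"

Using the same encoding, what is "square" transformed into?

Vowels shift forward by 1 and consonants shift forward by 7.
Applying it to square: s(cons)+7=z, q(cons)+7=x, u(vowel)+1=v, a(vowel)+1=b, r(cons)+7=y, e(vowel)+1=f.

zxvbyf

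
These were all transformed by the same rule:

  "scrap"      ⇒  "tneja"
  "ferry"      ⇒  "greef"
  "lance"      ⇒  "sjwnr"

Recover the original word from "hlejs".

moral

s(18)→t(19) and c(2)→n(13) fit y≡15x+9 (mod 26); the inverse of 15 mod 26 is 7. Treating letters as 0–25, the rule is x ↦ 15x + 9 (mod 26).
Decoding hlejs: h(7)→7·(7−9)≡12=m; l(11)→7·(11−9)≡14=o; e(4)→7·(4−9)≡17=r; j(9)→7·(9−9)≡0=a; s(18)→7·(18−9)≡11=l (all mod 26).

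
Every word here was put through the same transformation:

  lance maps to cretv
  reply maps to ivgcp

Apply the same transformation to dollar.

Compare letters: l→c is +17, a→r is +17, n→e is +17 — a constant shift. This is a Caesar cipher with shift 17.
For dollar: d+17=u, o+17=f, l+17=c, l+17=c, a+17=r, r+17=i.

ufccri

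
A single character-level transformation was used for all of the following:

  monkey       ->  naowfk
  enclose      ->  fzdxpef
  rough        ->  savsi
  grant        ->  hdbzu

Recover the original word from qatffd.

Shifts by position in monkey: pos 0: m→n (+1), pos 1: o→a (+12), pos 2: n→o (+1), pos 3: k→w (+12) — repeating every 2. It's a Vigenère-style cipher with numeric key [1,12]: position i shifts by key[i mod 2].
Undoing it on qatffd: q−1=p, a−12=o, t−1=s, f−12=t, f−1=e, d−12=r.

poster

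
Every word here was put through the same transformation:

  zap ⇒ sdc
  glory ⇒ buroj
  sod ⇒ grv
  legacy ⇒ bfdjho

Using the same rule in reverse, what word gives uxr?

The output letters match the input read backwards, each shifted +3: zap reversed is paz. Two steps: reverse the string, then apply a Caesar shift of +3.
Undoing it on uxr: shift back: u−3=r, x−3=u, r−3=o → ruo; then reverse → our.

our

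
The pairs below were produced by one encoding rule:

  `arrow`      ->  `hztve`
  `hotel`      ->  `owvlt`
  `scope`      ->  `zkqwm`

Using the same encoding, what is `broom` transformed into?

izqvu

Shifts by position in arrow: pos 0: a→h (+7), pos 1: r→z (+8), pos 2: r→t (+2), pos 3: o→v (+7), pos 4: w→e (+8) — repeating every 3. It's a Vigenère-style cipher with numeric key [7,8,2]: position i shifts by key[i mod 3].
Applying it to broom: b+7=i, r+8=z, o+2=q, o+7=v, m+8=u.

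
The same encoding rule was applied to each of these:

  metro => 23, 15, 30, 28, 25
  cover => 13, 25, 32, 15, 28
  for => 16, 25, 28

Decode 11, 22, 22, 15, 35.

alley

Each letter is replaced by its alphabet position (a=1..z=26) + 10.
Undoing it on 11, 22, 22, 15, 35: 11→(11−10)÷1=1=a, 22→(22−10)÷1=12=l, 22→(22−10)÷1=12=l, 15→(15−10)÷1=5=e, 35→(35−10)÷1=25=y.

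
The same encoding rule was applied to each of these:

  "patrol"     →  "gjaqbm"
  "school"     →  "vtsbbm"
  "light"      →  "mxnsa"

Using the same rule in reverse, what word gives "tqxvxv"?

p(15)→g(6) and a(0)→j(9) fit y≡5x+9 (mod 26); the inverse of 5 mod 26 is 21. Treating letters as 0–25, the rule is x ↦ 5x + 9 (mod 26).
Reversing it on tqxvxv: t(19)→21·(19−9)≡2=c; q(16)→21·(16−9)≡17=r; x(23)→21·(23−9)≡8=i; v(21)→21·(21−9)≡18=s; x(23)→21·(23−9)≡8=i; v(21)→21·(21−9)≡18=s (all mod 26).

crisis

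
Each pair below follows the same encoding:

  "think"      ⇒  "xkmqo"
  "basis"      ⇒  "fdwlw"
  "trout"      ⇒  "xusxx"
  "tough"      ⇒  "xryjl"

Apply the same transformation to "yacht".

cdgkx

A repeating key of period 2 is used — shifts +4, +3 over and over.
On yacht: y+4=c, a+3=d, c+4=g, h+3=k, t+4=x.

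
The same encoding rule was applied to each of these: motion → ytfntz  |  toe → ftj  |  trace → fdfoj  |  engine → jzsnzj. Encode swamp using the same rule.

Vowels shift forward by 5 and consonants shift forward by 12.
On swamp: s(cons)+12=e, w(cons)+12=i, a(vowel)+5=f, m(cons)+12=y, p(cons)+12=b.

eifyb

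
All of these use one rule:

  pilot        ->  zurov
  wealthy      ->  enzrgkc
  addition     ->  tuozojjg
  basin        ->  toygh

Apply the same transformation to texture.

Two steps: reverse the string, then apply a Caesar shift of +6.
On texture: reverse → erutxet; then shift: e+6=k, r+6=x, u+6=a, t+6=z, x+6=d, e+6=k, t+6=z.

kxazdkz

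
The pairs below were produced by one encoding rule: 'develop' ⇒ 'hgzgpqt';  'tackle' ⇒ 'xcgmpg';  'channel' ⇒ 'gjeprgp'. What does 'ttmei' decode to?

price

Shifts by position in develop: pos 0: d→h (+4), pos 1: e→g (+2), pos 2: v→z (+4), pos 3: e→g (+2) — repeating every 2. A repeating key of period 2 is used — shifts +4, +2 over and over.
Decoding ttmei: t−4=p, t−2=r, m−4=i, e−2=c, i−4=e.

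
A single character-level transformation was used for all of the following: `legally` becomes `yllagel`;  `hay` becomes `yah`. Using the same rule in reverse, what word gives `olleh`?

hello

The output letters match the input read backwards: legally reversed is yllagel. It's just the letters in reverse order.
Decoding olleh: then reverse → hello.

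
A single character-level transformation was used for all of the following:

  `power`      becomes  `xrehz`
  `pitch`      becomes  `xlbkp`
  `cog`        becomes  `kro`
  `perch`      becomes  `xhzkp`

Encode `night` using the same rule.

vlopb

The shift depends on letter class: consonant p→x is +8, but vowel o→r is +3. The rule splits by letter class: vowels +3, consonants +8.
On night: n(cons)+8=v, i(vowel)+3=l, g(cons)+8=o, h(cons)+8=p, t(cons)+8=b.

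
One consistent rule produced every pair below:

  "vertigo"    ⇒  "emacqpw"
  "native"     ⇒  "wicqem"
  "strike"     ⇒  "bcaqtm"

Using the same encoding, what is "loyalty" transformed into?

uwhiuch

The shift depends on letter class: consonant v→e is +9, but vowel e→m is +8. Vowels shift forward by 8 and consonants shift forward by 9.
For loyalty: l(cons)+9=u, o(vowel)+8=w, y(cons)+9=h, a(vowel)+8=i, l(cons)+9=u, t(cons)+9=c, y(cons)+9=h.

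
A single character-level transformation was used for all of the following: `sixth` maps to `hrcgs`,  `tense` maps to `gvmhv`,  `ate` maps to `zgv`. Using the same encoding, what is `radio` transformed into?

Each pair mirrors across the alphabet (s↔h, i↔r, x↔c): positions sum to 25. Each letter is replaced by its mirror in the alphabet: a↔z, b↔y, c↔x, and so on (the Atbash cipher).
Applying it to radio: r↔i, a↔z, d↔w, i↔r, o↔l.

izwrl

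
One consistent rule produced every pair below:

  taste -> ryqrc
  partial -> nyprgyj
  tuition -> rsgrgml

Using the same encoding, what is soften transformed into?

Compare letters: t→r is +24, a→y is +24, s→q is +24 — a constant shift. This is a Caesar cipher with shift 24.
On soften: s+24=q, o+24=m, f+24=d, t+24=r, e+24=c, n+24=l.

qmdrcl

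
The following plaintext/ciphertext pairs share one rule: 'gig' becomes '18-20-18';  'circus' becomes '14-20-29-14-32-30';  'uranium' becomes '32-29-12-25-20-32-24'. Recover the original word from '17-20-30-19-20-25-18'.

fishing

g is letter #7 and maps to 18: an offset of 11. Letters become their 1-based position plus 11 (so a→12, b→13, …).
Decoding 17-20-30-19-20-25-18: 17→(17−11)÷1=6=f, 20→(20−11)÷1=9=i, 30→(30−11)÷1=19=s, 19→(19−11)÷1=8=h, 20→(20−11)÷1=9=i, 25→(25−11)÷1=14=n, 18→(18−11)÷1=7=g.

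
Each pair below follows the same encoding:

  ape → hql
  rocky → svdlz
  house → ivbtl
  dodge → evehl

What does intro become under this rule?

The shift depends on letter class: consonant p→q is +1, but vowel a→h is +7. Vowels shift forward by 7 and consonants shift forward by 1.
Applying it to intro: i(vowel)+7=p, n(cons)+1=o, t(cons)+1=u, r(cons)+1=s, o(vowel)+7=v.

pousv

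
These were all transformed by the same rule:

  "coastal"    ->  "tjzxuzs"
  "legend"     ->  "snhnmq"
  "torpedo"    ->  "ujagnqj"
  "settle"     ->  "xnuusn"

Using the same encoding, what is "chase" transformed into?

Treating letters as 0–25, the rule is x ↦ 23x + 25 (mod 26).
For chase: c(2)→23·2+25≡19=t; h(7)→23·7+25≡4=e; a(0)→23·0+25≡25=z; s(18)→23·18+25≡23=x; e(4)→23·4+25≡13=n (all mod 26).

tezxn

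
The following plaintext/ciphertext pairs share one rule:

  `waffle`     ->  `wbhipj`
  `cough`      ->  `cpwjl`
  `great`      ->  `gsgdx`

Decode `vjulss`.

The shift increases by 1 at each position, starting from +0: 0, 1, 2, ….
Decoding vjulss: v−0=v, j−1=i, u−2=s, l−3=i, s−4=o, s−5=n.

vision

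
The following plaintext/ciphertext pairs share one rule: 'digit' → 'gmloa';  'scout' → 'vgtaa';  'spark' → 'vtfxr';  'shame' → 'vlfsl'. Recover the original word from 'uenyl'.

Letter i (0-indexed) is shifted by i+3, so successive shifts are 3, 4, 5, ….
Undoing it on uenyl: u−3=r, e−4=a, n−5=i, y−6=s, l−7=e.

raise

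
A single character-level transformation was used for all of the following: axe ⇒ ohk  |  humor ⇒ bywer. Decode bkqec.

The output letters match the input read backwards, each shifted +10: axe reversed is exa. Two steps: reverse the string, then apply a Caesar shift of +10.
Reversing it on bkqec: shift back: b−10=r, k−10=a, q−10=g, e−10=u, c−10=s → ragus; then reverse → sugar.

sugar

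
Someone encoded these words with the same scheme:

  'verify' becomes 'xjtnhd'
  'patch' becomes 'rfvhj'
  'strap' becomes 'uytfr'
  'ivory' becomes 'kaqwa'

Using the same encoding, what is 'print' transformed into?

The shifts repeat in a cycle of length 2: positions 0,1,… shift by +2, +5, then the pattern repeats.
On print: p+2=r, r+5=w, i+2=k, n+5=s, t+2=v.

rwksv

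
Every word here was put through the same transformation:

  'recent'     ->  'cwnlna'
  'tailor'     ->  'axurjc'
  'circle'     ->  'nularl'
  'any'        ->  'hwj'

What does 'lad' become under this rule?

mju

Read the word backwards and shift each letter +9.
Applying it to lad: reverse → dal; then shift: d+9=m, a+9=j, l+9=u.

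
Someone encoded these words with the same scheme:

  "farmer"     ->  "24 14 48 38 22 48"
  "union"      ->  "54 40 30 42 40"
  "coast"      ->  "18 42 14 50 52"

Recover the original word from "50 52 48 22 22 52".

f(#6)→24 and a(#1)→14: differences scale by 2, so n = 2·pos + 12. With a=1..z=26, the number is 2·pos + 12.
Reversing it on 50 52 48 22 22 52: 50→(50−12)÷2=19=s, 52→(52−12)÷2=20=t, 48→(48−12)÷2=18=r, 22→(22−12)÷2=5=e, 22→(22−12)÷2=5=e, 52→(52−12)÷2=20=t.

street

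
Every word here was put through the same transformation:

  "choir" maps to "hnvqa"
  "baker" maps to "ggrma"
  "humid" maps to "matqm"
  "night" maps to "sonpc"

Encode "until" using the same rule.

In choir: c→h is +5, h→n is +6, o→v is +7, i→q is +8 — the shift increases by 1 each position. Each letter shifts forward by (position + 5), i.e. 5, 6, 7, … — the shift grows by one for each successive letter.
For until: u+5=z, n+6=t, t+7=a, i+8=q, l+9=u.

ztaqu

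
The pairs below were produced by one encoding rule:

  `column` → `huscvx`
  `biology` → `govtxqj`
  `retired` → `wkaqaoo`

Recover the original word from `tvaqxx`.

option

In column: c→h is +5, o→u is +6, l→s is +7, u→c is +8 — the shift increases by 1 each position. The shift increases by 1 at each position, starting from +5: 5, 6, 7, ….
Reversing it on tvaqxx: t−5=o, v−6=p, a−7=t, q−8=i, x−9=o, x−10=n.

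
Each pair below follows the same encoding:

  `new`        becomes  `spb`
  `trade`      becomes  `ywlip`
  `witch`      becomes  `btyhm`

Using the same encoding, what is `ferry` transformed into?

kpwwd

Two shifts are in play — +11 for a/e/i/o/u, +5 for every other letter.
On ferry: f(cons)+5=k, e(vowel)+11=p, r(cons)+5=w, r(cons)+5=w, y(cons)+5=d.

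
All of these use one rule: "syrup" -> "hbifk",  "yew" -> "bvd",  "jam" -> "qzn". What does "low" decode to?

Each pair mirrors across the alphabet (s↔h, y↔b, r↔i): positions sum to 25. Letters are reflected about the middle of the alphabet (position → 25−position): Atbash.
Reversing it on low: l↔o, o↔l, w↔d.

old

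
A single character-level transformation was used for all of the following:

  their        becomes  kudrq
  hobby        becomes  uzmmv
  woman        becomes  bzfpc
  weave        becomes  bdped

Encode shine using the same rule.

t(19)→k(10) and h(7)→u(20) fit y≡23x+15 (mod 26); the inverse of 23 mod 26 is 17. This is an affine cipher: with a=0,…,z=25, each position x becomes (23x+15) mod 26.
For shine: s(18)→23·18+15≡13=n; h(7)→23·7+15≡20=u; i(8)→23·8+15≡17=r; n(13)→23·13+15≡2=c; e(4)→23·4+15≡3=d (all mod 26).

nurcd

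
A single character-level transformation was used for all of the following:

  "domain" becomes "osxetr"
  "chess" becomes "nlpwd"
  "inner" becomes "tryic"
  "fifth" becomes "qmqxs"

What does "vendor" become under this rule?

giyhzv

It's a Vigenère-style cipher with numeric key [11,4]: position i shifts by key[i mod 2].
For vendor: v+11=g, e+4=i, n+11=y, d+4=h, o+11=z, r+4=v.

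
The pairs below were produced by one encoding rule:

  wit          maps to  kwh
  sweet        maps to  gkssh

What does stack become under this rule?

This is a Caesar cipher with shift 14.
For stack: s+14=g, t+14=h, a+14=o, c+14=q, k+14=y.

ghoqy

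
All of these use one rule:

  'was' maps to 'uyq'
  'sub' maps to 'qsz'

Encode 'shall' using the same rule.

qfyjj

Compare letters: w→u is +24, a→y is +24, s→q is +24 — a constant shift. Every letter moves 24 places later in the alphabet, wrapping around z→a.
Applying it to shall: s+24=q, h+24=f, a+24=y, l+24=j, l+24=j.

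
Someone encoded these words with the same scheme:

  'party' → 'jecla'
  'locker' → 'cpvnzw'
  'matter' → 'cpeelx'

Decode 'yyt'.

The output letters match the input read backwards, each shifted +11: party reversed is ytrap. The word is reversed, then every letter is shifted forward by 11.
Undoing it on yyt: shift back: y−11=n, y−11=n, t−11=i → nni; then reverse → inn.

inn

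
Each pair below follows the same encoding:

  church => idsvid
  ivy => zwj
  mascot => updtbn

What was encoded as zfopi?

honey

The output letters match the input read backwards, each shifted +1: church reversed is hcruhc. Read the word backwards and shift each letter +1.
Decoding zfopi: shift back: z−1=y, f−1=e, o−1=n, p−1=o, i−1=h → yenoh; then reverse → honey.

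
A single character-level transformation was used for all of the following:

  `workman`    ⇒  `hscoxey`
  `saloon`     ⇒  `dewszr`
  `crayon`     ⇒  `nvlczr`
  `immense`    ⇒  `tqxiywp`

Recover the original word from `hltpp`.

while

Shifts by position in workman: pos 0: w→h (+11), pos 1: o→s (+4), pos 2: r→c (+11), pos 3: k→o (+4) — repeating every 2. A repeating key of period 2 is used — shifts +11, +4 over and over.
Decoding hltpp: h−11=w, l−4=h, t−11=i, p−4=l, p−11=e.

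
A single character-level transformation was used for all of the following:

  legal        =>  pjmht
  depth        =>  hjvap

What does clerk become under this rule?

gqkys

In legal: l→p is +4, e→j is +5, g→m is +6, a→h is +7 — the shift increases by 1 each position. The shift increases by 1 at each position, starting from +4: 4, 5, 6, ….
Applying it to clerk: c+4=g, l+5=q, e+6=k, r+7=y, k+8=s.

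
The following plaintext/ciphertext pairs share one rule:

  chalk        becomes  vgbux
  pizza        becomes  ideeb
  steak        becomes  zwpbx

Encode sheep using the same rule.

Treating letters as 0–25, the rule is x ↦ 23x + 1 (mod 26).
On sheep: s(18)→23·18+1≡25=z; h(7)→23·7+1≡6=g; e(4)→23·4+1≡15=p; e(4)→23·4+1≡15=p; p(15)→23·15+1≡8=i (all mod 26).

zgppi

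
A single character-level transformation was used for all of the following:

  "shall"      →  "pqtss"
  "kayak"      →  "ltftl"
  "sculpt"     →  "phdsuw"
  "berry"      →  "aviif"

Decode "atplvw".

basket

s(18)→p(15) and h(7)→q(16) fit y≡7x+19 (mod 26); the inverse of 7 mod 26 is 15. This is an affine cipher: with a=0,…,z=25, each position x becomes (7x+19) mod 26.
Decoding atplvw: a(0)→15·(0−19)≡1=b; t(19)→15·(19−19)≡0=a; p(15)→15·(15−19)≡18=s; l(11)→15·(11−19)≡10=k; v(21)→15·(21−19)≡4=e; w(22)→15·(22−19)≡19=t (all mod 26).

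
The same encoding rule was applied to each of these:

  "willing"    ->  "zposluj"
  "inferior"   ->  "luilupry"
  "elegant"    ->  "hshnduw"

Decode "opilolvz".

lifeless

Shifts by position in willing: pos 0: w→z (+3), pos 1: i→p (+7), pos 2: l→o (+3), pos 3: l→s (+7) — repeating every 2. The shifts repeat in a cycle of length 2: positions 0,1,… shift by +3, +7, then the pattern repeats.
Decoding opilolvz: o−3=l, p−7=i, i−3=f, l−7=e, o−3=l, l−7=e, v−3=s, z−7=s.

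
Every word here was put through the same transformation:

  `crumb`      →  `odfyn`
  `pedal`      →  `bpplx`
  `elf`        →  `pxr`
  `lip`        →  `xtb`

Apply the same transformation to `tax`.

flj

The shift depends on letter class: consonant c→o is +12, but vowel u→f is +11. Vowels shift forward by 11 and consonants shift forward by 12.
For tax: t(cons)+12=f, a(vowel)+11=l, x(cons)+12=j.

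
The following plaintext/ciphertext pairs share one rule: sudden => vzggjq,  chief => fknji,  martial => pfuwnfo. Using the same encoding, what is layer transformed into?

The rule splits by letter class: vowels +5, consonants +3.
On layer: l(cons)+3=o, a(vowel)+5=f, y(cons)+3=b, e(vowel)+5=j, r(cons)+3=u.

ofbju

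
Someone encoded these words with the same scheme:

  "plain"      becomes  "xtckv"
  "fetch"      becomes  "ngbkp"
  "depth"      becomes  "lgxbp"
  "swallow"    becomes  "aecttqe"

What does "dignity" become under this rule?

The shift depends on letter class: consonant p→x is +8, but vowel a→c is +2. Vowels shift forward by 2 and consonants shift forward by 8.
On dignity: d(cons)+8=l, i(vowel)+2=k, g(cons)+8=o, n(cons)+8=v, i(vowel)+2=k, t(cons)+8=b, y(cons)+8=g.

lkovkbg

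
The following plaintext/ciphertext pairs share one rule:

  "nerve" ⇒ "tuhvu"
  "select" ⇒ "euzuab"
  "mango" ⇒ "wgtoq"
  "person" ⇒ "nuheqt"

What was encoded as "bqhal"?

torch

n(13)→t(19) and e(4)→u(20) fit y≡23x+6 (mod 26); the inverse of 23 mod 26 is 17. This is an affine cipher: with a=0,…,z=25, each position x becomes (23x+6) mod 26.
Reversing it on bqhal: b(1)→17·(1−6)≡19=t; q(16)→17·(16−6)≡14=o; h(7)→17·(7−6)≡17=r; a(0)→17·(0−6)≡2=c; l(11)→17·(11−6)≡7=h (all mod 26).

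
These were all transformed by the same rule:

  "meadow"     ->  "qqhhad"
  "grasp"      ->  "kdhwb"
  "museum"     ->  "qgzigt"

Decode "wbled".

Shifts by position in meadow: pos 0: m→q (+4), pos 1: e→q (+12), pos 2: a→h (+7), pos 3: d→h (+4), pos 4: o→a (+12), pos 5: w→d (+7) — repeating every 3. The shifts repeat in a cycle of length 3: positions 0,1,… shift by +4, +12, +7, then the pattern repeats.
Decoding wbled: w−4=s, b−12=p, l−7=e, e−4=a, d−12=r.

spear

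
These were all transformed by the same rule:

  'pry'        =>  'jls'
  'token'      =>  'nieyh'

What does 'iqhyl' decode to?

owner

Compare letters: p→j is +20, r→l is +20, y→s is +20 — a constant shift. This is a Caesar cipher with shift 20.
Decoding iqhyl: i−20=o, q−20=w, h−20=n, y−20=e, l−20=r.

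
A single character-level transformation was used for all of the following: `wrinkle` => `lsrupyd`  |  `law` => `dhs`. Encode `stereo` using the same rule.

The output letters match the input read backwards, each shifted +7: wrinkle reversed is elknirw. The word is reversed, then every letter is shifted forward by 7.
Applying it to stereo: reverse → oerets; then shift: o+7=v, e+7=l, r+7=y, e+7=l, t+7=a, s+7=z.

vlylaz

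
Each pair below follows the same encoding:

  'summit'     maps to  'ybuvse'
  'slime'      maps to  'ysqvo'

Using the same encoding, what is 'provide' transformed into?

vywesoq

In summit: s→y is +6, u→b is +7, m→u is +8, m→v is +9 — the shift increases by 1 each position. Each letter shifts forward by (position + 6), i.e. 6, 7, 8, … — the shift grows by one for each successive letter.
On provide: p+6=v, r+7=y, o+8=w, v+9=e, i+10=s, d+11=o, e+12=q.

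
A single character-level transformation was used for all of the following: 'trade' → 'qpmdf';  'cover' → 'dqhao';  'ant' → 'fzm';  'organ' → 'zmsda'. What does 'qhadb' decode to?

prove

The output letters match the input read backwards, each shifted +12: trade reversed is edart. Read the word backwards and shift each letter +12.
Undoing it on qhadb: shift back: q−12=e, h−12=v, a−12=o, d−12=r, b−12=p → evorp; then reverse → prove.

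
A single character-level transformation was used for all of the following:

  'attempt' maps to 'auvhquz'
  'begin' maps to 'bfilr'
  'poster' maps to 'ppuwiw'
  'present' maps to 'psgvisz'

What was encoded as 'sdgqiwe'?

In attempt: a→a is +0, t→u is +1, t→v is +2, e→h is +3 — the shift increases by 1 each position. Each letter shifts forward by its position index (0, 1, 2, …) — the shift grows by one for each successive letter.
Undoing it on sdgqiwe: s−0=s, d−1=c, g−2=e, q−3=n, i−4=e, w−5=r, e−6=y.

scenery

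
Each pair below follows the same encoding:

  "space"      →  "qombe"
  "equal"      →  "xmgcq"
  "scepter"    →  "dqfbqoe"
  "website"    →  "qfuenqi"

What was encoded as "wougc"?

quick

The output letters match the input read backwards, each shifted +12: space reversed is ecaps. Two steps: reverse the string, then apply a Caesar shift of +12.
Undoing it on wougc: shift back: w−12=k, o−12=c, u−12=i, g−12=u, c−12=q → kciuq; then reverse → quick.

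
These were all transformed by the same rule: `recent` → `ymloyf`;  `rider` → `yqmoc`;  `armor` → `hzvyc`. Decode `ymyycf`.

In recent: r→y is +7, e→m is +8, c→l is +9, e→o is +10 — the shift increases by 1 each position. Letter i (0-indexed) is shifted by i+7, so successive shifts are 7, 8, 9, ….
Reversing it on ymyycf: y−7=r, m−8=e, y−9=p, y−10=o, c−11=r, f−12=t.

report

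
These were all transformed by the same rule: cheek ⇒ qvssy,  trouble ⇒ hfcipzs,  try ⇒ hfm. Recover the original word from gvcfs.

shore

Compare letters: c→q is +14, h→v is +14, e→s is +14 — a constant shift. This is a Caesar cipher with shift 14.
Decoding gvcfs: g−14=s, v−14=h, c−14=o, f−14=r, s−14=e.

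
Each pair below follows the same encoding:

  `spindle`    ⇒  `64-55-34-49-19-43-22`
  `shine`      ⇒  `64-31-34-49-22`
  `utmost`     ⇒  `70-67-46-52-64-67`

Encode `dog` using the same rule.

s(#19)→64 and p(#16)→55: differences scale by 3, so n = 3·pos + 7. With a=1..z=26, the number is 3·pos + 7.
For dog: d=4→19, o=15→52, g=7→28.

19-52-28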